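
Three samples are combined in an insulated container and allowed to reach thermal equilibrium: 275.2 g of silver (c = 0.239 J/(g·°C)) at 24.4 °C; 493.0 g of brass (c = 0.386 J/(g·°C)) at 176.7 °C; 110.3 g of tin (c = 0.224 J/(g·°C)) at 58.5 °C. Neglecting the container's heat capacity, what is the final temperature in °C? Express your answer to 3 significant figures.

Σ mᵢcᵢ(T − Tᵢ) = 0  ⇒  T = Σ mᵢcᵢTᵢ / Σ mᵢcᵢ
Σ mᵢcᵢ = 275.2×0.239 + 493.0×0.386 + 110.3×0.224 = 280.7780
Σ mᵢcᵢTᵢ = 65.7728×24.4 + 190.298×176.7 + 24.7072×58.5 = 36676
T = 36676 / 280.7780 = 130.6 °C

T_f = 131 °C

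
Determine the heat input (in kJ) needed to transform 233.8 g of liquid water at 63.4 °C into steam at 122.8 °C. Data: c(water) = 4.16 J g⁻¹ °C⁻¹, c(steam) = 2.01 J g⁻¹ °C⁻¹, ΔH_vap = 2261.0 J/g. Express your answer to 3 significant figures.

q1 (heat water 63.4→100.0 °C): 233.8 × 4.16 × 36.6 = 35597 J
q2 (vaporize at 100 °C): 233.8 × 2261.0 = 528622 J
q3 (heat steam 100.0→122.8 °C): 233.8 × 2.01 × 22.8 = 10715 J
Total: 35597 + 528622 + 10715 = 574934 J = 575 kJ

q = 575 kJ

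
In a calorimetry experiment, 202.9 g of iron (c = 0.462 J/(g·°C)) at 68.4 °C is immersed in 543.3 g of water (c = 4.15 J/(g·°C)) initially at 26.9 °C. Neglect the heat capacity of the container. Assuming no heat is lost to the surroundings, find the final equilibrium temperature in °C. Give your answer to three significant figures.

Heat lost by iron = heat gained by water.
(202.9)(0.462)(68.4 − T) = (543.3)(4.15)(T − 26.9)
93.7398 (68.4 − T) = 2254.695 (T − 26.9)
6411.8 − 93.7398 T = 2254.695 T − 60651
67062.8 = 2348.4348 T
T = 28.56 °C

T_f = 28.6 °C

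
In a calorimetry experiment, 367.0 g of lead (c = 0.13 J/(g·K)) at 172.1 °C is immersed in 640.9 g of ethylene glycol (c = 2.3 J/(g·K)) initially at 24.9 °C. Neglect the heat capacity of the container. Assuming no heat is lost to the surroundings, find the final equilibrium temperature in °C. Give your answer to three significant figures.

Heat lost by lead = heat gained by ethylene glycol.
(367.0)(0.13)(172.1 − T) = (640.9)(2.3)(T − 24.9)
47.71 (172.1 − T) = 1474.07 (T − 24.9)
8210.9 − 47.71 T = 1474.07 T − 36704
44914.9 = 1521.78 T
T = 29.51 °C

T_f = 29.5 °C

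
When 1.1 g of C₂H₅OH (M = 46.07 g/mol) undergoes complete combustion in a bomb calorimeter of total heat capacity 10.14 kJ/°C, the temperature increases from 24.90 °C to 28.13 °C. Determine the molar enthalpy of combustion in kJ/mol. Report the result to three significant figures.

ΔT = 28.13 − 24.90 = 3.23 °C
q_cal = C_cal × ΔT = 10.14 × 3.23 = 32.7522 kJ
n = 1.1 / 46.07 = 0.02388 mol
q_rxn = −q_cal = -32.7522 kJ
ΔH = -32.7522 / 0.02388 = -1372 kJ/mol

ΔH = -1370 kJ/mol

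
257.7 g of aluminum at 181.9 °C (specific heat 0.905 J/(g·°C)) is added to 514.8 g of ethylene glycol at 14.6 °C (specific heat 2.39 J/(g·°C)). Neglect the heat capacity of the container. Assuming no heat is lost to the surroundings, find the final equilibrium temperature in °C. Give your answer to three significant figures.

T_f = 41.3 °C

Heat lost by aluminum = heat gained by ethylene glycol.
(257.7)(0.905)(181.9 − T) = (514.8)(2.39)(T − 14.6)
233.2185 (181.9 − T) = 1230.372 (T − 14.6)
42422 − 233.2185 T = 1230.372 T − 17963
60385 = 1463.5905 T
T = 41.26 °C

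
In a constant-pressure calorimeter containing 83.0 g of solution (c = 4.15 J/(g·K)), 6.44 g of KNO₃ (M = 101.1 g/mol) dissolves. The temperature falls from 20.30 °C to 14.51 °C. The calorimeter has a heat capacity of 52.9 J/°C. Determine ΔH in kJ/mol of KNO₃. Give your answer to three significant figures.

|ΔT| = |14.51 − 20.30| = 5.79 °C
|q_surr| = (83.0 × 4.15 + 52.9) × 5.79 = 397.35 × 5.79 = 2301 J
n(KNO₃) = 6.44 / 101.1 = 0.06370 mol
Temperature fell, so q_rxn = +|q_surr| = 2.301 kJ
ΔH = q_rxn / n = 36.12 kJ/mol

ΔH = 36.1 kJ/mol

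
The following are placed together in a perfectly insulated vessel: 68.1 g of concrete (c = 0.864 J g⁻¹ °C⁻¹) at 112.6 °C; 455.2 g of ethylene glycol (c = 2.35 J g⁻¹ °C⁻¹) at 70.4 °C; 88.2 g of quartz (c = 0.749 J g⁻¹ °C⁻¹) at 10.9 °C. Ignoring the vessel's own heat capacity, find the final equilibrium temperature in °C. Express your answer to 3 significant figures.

Σ mᵢcᵢ(T − Tᵢ) = 0  ⇒  T = Σ mᵢcᵢTᵢ / Σ mᵢcᵢ
Σ mᵢcᵢ = 68.1×0.864 + 455.2×2.35 + 88.2×0.749 = 1194.6202
Σ mᵢcᵢTᵢ = 58.8384×112.6 + 1069.72×70.4 + 66.0618×10.9 = 82654
T = 82654 / 1194.6202 = 69.19 °C

T_f = 69.2 °C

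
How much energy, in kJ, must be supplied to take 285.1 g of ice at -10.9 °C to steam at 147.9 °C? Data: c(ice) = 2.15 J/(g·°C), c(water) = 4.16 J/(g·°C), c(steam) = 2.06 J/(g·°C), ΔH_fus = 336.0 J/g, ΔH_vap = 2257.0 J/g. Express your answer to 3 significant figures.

q = 893 kJ

q1 (heat ice -10.9→0.0 °C): 285.1 × 2.15 × 10.9 = 6681 J
q2 (melt at 0 °C): 285.1 × 336.0 = 95794 J
q3 (heat water 0.0→100.0 °C): 285.1 × 4.16 × 100.0 = 118602 J
q4 (vaporize at 100 °C): 285.1 × 2257.0 = 643471 J
q5 (heat steam 100.0→147.9 °C): 285.1 × 2.06 × 47.9 = 28132 J
Total: 6681 + 95794 + 118602 + 643471 + 28132 = 892680 J = 893 kJ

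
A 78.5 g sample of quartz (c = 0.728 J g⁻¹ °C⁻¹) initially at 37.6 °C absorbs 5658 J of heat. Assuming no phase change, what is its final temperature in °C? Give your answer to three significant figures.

T_f = 137 °C

ΔT = q / (m c) = 5658 / (78.5 × 0.728) = 99.01 °C
T_f = 37.6 + 99.01 = 136.61 °C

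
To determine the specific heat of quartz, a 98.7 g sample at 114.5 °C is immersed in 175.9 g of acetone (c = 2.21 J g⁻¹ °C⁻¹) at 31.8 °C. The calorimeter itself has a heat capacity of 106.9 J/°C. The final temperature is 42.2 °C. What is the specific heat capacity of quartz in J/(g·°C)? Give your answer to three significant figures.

q_gained = (175.9 × 2.21 + 106.9) × (42.2 − 31.8) = 5155 J
q_lost = 98.7 × c × (114.5 − 42.2) = 7136.01 c
Set equal: c = 5155 / 7136.01 = 0.722 J/(g·°C)

c = 0.722 J/(g·°C)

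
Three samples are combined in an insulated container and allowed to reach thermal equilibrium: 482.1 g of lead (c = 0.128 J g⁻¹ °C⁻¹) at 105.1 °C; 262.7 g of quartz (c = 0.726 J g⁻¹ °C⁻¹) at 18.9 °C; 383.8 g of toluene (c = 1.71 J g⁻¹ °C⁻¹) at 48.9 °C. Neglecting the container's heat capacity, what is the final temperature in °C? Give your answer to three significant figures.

Σ mᵢcᵢ(T − Tᵢ) = 0  ⇒  T = Σ mᵢcᵢTᵢ / Σ mᵢcᵢ
Σ mᵢcᵢ = 482.1×0.128 + 262.7×0.726 + 383.8×1.71 = 908.7270
Σ mᵢcᵢTᵢ = 61.7088×105.1 + 190.7202×18.9 + 656.298×48.9 = 42183
T = 42183 / 908.7270 = 46.42 °C

T_f = 46.4 °C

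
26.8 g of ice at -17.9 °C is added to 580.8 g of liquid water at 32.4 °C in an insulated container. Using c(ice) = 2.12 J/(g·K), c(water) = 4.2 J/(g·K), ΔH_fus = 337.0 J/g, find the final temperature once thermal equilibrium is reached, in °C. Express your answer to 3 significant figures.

T_f = 27.0 °C

Heat to bring ice to 0 °C and melt it: q₁ = 26.8×2.12×17.9 + 26.8×337.0 = 10049 J
Heat the water can supply cooling to 0 °C: 580.8×4.2×32.4 = 79035.3 J > q₁, so all ice melts.
Energy balance: 580.8×4.2×(32.4 − T) = 10049 + 26.8×4.2×(T − 0)
2439.36(32.4 − T) = 10049 + 112.56 T
79035.3 − 10049 = 2551.92 T
T = 68986.3 / 2551.92 = 27.03 °C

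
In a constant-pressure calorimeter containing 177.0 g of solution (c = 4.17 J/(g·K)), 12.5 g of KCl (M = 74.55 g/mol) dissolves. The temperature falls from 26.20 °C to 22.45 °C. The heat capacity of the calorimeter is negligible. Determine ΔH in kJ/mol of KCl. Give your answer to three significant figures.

ΔH = 16.5 kJ/mol

|ΔT| = |22.45 − 26.20| = 3.75 °C
|q_surr| = (177.0 × 4.17) × 3.75 = 738.09 × 3.75 = 2768 J
n(KCl) = 12.5 / 74.55 = 0.1677 mol
Temperature fell, so q_rxn = +|q_surr| = 2.768 kJ
ΔH = q_rxn / n = 16.51 kJ/mol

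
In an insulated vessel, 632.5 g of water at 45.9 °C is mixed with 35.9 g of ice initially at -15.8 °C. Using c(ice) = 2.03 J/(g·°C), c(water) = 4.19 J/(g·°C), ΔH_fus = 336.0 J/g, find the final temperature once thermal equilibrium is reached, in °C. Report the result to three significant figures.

T_f = 38.7 °C

Heat to bring ice to 0 °C and melt it: q₁ = 35.9×2.03×15.8 + 35.9×336.0 = 13214 J
Heat the water can supply cooling to 0 °C: 632.5×4.19×45.9 = 121643 J > q₁, so all ice melts.
Energy balance: 632.5×4.19×(45.9 − T) = 13214 + 35.9×4.19×(T − 0)
2650.175(45.9 − T) = 13214 + 150.421 T
121643 − 13214 = 2800.596 T
T = 108429 / 2800.596 = 38.72 °C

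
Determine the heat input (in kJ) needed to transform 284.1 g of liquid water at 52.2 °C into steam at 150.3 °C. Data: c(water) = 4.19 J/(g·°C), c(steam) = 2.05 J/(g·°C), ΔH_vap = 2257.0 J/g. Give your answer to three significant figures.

q1 (heat water 52.2→100.0 °C): 284.1 × 4.19 × 47.8 = 56900 J
q2 (vaporize at 100 °C): 284.1 × 2257.0 = 641214 J
q3 (heat steam 100.0→150.3 °C): 284.1 × 2.05 × 50.3 = 29295 J
Total: 56900 + 641214 + 29295 = 727409 J = 727 kJ

q = 727 kJ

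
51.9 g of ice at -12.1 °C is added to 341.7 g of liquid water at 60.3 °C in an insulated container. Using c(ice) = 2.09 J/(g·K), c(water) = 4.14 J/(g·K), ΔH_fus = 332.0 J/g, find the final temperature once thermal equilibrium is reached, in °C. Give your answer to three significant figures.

T_f = 41.0 °C

Heat to bring ice to 0 °C and melt it: q₁ = 51.9×2.09×12.1 + 51.9×332.0 = 18543 J
Heat the water can supply cooling to 0 °C: 341.7×4.14×60.3 = 85302.7 J > q₁, so all ice melts.
Energy balance: 341.7×4.14×(60.3 − T) = 18543 + 51.9×4.14×(T − 0)
1414.638(60.3 − T) = 18543 + 214.866 T
85302.7 − 18543 = 1629.504 T
T = 66759.7 / 1629.504 = 40.97 °C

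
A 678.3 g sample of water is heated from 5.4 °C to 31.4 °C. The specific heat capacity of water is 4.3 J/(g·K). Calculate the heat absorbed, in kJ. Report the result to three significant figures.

q = 75.8 kJ

q = m c ΔT = 678.3 × 4.3 × (31.4 − 5.4)
q = 678.3 × 4.3 × 26.0 = 75830 J = 75.8 kJ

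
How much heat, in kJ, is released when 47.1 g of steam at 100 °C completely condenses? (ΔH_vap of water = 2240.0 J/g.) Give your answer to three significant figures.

q = 106 kJ

q = m × ΔH_vap = 47.1 × 2240.0 = 105500 J = 106 kJ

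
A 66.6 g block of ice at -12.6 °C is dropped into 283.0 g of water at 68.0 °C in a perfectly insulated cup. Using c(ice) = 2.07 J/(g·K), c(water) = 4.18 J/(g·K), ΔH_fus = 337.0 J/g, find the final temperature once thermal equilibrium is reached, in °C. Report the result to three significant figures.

T_f = 38.5 °C

Heat to bring ice to 0 °C and melt it: q₁ = 66.6×2.07×12.6 + 66.6×337.0 = 24181 J
Heat the water can supply cooling to 0 °C: 283.0×4.18×68.0 = 80439.9 J > q₁, so all ice melts.
Energy balance: 283.0×4.18×(68.0 − T) = 24181 + 66.6×4.18×(T − 0)
1182.94(68.0 − T) = 24181 + 278.388 T
80439.9 − 24181 = 1461.328 T
T = 56258.9 / 1461.328 = 38.50 °C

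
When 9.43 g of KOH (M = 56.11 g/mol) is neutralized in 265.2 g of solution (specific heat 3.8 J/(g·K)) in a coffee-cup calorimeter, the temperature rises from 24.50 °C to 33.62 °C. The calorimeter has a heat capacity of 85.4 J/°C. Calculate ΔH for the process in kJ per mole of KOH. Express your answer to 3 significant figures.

|ΔT| = |33.62 − 24.50| = 9.12 °C
|q_surr| = (265.2 × 3.8 + 85.4) × 9.12 = 1093.16 × 9.12 = 9970 J
n(KOH) = 9.43 / 56.11 = 0.1681 mol
Temperature rose, so q_rxn = −|q_surr| = -9.970 kJ
ΔH = q_rxn / n = -59.31 kJ/mol

ΔH = -59.3 kJ/mol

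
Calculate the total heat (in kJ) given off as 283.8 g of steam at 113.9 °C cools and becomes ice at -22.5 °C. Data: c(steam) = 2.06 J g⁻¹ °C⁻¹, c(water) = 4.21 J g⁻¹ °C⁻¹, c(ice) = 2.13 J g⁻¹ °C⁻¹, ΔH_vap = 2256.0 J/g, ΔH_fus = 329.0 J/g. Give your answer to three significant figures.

q1 (cool steam 113.9→100 °C): 283.8 × 2.06 × 13.9 = 8126 J
q2 (condense at 100 °C): 283.8 × 2256.0 = 640253 J
q3 (cool water 100→0 °C): 283.8 × 4.21 × 100.0 = 119480 J
q4 (freeze at 0 °C): 283.8 × 329.0 = 93370 J
q5 (cool ice 0→-22.5 °C): 283.8 × 2.13 × 22.5 = 13601 J
Total: 8126 + 640253 + 119480 + 93370 + 13601 = 874830 J = 875 kJ

q = 875 kJ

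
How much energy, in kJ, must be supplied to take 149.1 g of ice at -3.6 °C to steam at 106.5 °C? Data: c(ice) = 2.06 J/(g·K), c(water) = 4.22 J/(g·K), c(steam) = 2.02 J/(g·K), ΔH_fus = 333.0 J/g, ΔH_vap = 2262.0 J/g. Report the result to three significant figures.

q1 (heat ice -3.6→0.0 °C): 149.1 × 2.06 × 3.6 = 1106 J
q2 (melt at 0 °C): 149.1 × 333.0 = 49650 J
q3 (heat water 0.0→100.0 °C): 149.1 × 4.22 × 100.0 = 62920 J
q4 (vaporize at 100 °C): 149.1 × 2262.0 = 337264 J
q5 (heat steam 100.0→106.5 °C): 149.1 × 2.02 × 6.5 = 1958 J
Total: 1106 + 49650 + 62920 + 337264 + 1958 = 452898 J = 453 kJ

q = 453 kJ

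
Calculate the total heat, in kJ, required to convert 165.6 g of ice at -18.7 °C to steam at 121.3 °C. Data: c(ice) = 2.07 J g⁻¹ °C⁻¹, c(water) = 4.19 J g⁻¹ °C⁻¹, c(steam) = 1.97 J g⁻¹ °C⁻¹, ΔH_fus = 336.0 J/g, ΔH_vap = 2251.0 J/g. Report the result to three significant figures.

q = 511 kJ

q1 (heat ice -18.7→0.0 °C): 165.6 × 2.07 × 18.7 = 6410 J
q2 (melt at 0 °C): 165.6 × 336.0 = 55642 J
q3 (heat water 0.0→100.0 °C): 165.6 × 4.19 × 100.0 = 69386 J
q4 (vaporize at 100 °C): 165.6 × 2251.0 = 372766 J
q5 (heat steam 100.0→121.3 °C): 165.6 × 1.97 × 21.3 = 6949 J
Total: 6410 + 55642 + 69386 + 372766 + 6949 = 511153 J = 511 kJ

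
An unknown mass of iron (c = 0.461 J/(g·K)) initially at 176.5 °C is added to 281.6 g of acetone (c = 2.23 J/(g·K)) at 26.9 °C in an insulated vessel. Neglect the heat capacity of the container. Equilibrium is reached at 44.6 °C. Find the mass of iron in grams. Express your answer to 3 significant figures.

m = 183 g

q_gained = (281.6 × 2.23) × (44.6 − 26.9) = 11120 J
q_lost = m × 0.461 × (176.5 − 44.6) = 60.8059 m
m = 11120 / 60.8059 = 183 g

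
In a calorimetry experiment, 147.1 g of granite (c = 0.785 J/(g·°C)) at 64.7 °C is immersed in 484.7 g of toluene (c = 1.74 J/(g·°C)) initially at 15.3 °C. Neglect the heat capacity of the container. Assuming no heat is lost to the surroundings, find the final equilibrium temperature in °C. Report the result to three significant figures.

T_f = 21.2 °C

Heat lost by granite = heat gained by toluene.
(147.1)(0.785)(64.7 − T) = (484.7)(1.74)(T − 15.3)
115.4735 (64.7 − T) = 843.378 (T − 15.3)
7471.1 − 115.4735 T = 843.378 T − 12904
20375.1 = 958.8515 T
T = 21.249 °C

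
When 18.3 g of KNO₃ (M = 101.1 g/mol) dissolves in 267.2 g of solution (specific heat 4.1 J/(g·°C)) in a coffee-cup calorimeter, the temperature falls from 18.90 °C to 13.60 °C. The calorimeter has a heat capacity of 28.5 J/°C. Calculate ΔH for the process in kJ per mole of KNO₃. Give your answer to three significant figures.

|ΔT| = |13.60 − 18.90| = 5.30 °C
|q_surr| = (267.2 × 4.1 + 28.5) × 5.30 = 1124.02 × 5.30 = 5957 J
n(KNO₃) = 18.3 / 101.1 = 0.1810 mol
Temperature fell, so q_rxn = +|q_surr| = 5.957 kJ
ΔH = q_rxn / n = 32.91 kJ/mol

ΔH = 32.9 kJ/mol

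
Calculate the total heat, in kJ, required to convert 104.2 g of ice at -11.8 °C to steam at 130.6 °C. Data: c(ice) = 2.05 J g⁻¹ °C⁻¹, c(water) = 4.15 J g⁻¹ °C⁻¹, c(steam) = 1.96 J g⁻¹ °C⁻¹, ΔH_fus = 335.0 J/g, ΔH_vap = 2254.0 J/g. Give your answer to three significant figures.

q = 322 kJ

q1 (heat ice -11.8→0.0 °C): 104.2 × 2.05 × 11.8 = 2521 J
q2 (melt at 0 °C): 104.2 × 335.0 = 34907 J
q3 (heat water 0.0→100.0 °C): 104.2 × 4.15 × 100.0 = 43243 J
q4 (vaporize at 100 °C): 104.2 × 2254.0 = 234867 J
q5 (heat steam 100.0→130.6 °C): 104.2 × 1.96 × 30.6 = 6249 J
Total: 2521 + 34907 + 43243 + 234867 + 6249 = 321787 J = 322 kJ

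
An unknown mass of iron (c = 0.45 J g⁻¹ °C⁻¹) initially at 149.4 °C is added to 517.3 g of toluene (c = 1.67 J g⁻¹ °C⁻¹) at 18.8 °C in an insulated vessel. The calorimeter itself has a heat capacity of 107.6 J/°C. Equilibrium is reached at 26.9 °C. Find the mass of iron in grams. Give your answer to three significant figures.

m = 143 g

q_gained = (517.3 × 1.67 + 107.6) × (26.9 − 18.8) = 7869 J
q_lost = m × 0.45 × (149.4 − 26.9) = 55.125 m
m = 7869 / 55.125 = 143 g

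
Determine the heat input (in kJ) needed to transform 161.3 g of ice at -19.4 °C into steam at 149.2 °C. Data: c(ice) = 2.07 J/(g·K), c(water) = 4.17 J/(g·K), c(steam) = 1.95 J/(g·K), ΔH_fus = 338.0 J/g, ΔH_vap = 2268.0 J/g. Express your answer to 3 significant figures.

q = 510 kJ

q1 (heat ice -19.4→0.0 °C): 161.3 × 2.07 × 19.4 = 6477 J
q2 (melt at 0 °C): 161.3 × 338.0 = 54519 J
q3 (heat water 0.0→100.0 °C): 161.3 × 4.17 × 100.0 = 67262 J
q4 (vaporize at 100 °C): 161.3 × 2268.0 = 365828 J
q5 (heat steam 100.0→149.2 °C): 161.3 × 1.95 × 49.2 = 15475 J
Total: 6477 + 54519 + 67262 + 365828 + 15475 = 509561 J = 510 kJ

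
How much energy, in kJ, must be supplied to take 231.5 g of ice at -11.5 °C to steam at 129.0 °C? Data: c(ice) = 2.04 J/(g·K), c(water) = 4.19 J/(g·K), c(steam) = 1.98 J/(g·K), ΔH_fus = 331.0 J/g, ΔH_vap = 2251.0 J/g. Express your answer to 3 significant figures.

q = 713 kJ

q1 (heat ice -11.5→0.0 °C): 231.5 × 2.04 × 11.5 = 5431 J
q2 (melt at 0 °C): 231.5 × 331.0 = 76627 J
q3 (heat water 0.0→100.0 °C): 231.5 × 4.19 × 100.0 = 96999 J
q4 (vaporize at 100 °C): 231.5 × 2251.0 = 521107 J
q5 (heat steam 100.0→129.0 °C): 231.5 × 1.98 × 29.0 = 13293 J
Total: 5431 + 76627 + 96999 + 521107 + 13293 = 713457 J = 713 kJ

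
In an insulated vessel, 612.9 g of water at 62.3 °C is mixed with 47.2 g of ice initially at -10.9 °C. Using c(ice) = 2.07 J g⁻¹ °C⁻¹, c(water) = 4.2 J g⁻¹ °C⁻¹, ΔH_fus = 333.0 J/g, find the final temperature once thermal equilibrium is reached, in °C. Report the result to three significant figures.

Heat to bring ice to 0 °C and melt it: q₁ = 47.2×2.07×10.9 + 47.2×333.0 = 16783 J
Heat the water can supply cooling to 0 °C: 612.9×4.2×62.3 = 160371 J > q₁, so all ice melts.
Energy balance: 612.9×4.2×(62.3 − T) = 16783 + 47.2×4.2×(T − 0)
2574.18(62.3 − T) = 16783 + 198.24 T
160371 − 16783 = 2772.42 T
T = 143588 / 2772.42 = 51.79 °C

T_f = 51.8 °C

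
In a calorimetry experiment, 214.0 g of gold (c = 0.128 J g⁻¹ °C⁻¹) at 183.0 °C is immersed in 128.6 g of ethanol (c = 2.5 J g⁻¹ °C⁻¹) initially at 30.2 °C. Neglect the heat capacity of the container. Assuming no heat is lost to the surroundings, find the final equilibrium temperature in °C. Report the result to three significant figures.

T_f = 42.2 °C

Heat lost by gold = heat gained by ethanol.
(214.0)(0.128)(183.0 − T) = (128.6)(2.5)(T − 30.2)
27.392 (183.0 − T) = 321.5 (T − 30.2)
5012.7 − 27.392 T = 321.5 T − 9709.3
14722.0 = 348.892 T
T = 42.20 °C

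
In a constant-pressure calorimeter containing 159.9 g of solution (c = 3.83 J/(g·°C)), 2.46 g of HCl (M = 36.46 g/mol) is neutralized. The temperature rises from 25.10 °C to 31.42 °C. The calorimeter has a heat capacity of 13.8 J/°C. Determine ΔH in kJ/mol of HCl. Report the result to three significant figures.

ΔH = -58.7 kJ/mol

|ΔT| = |31.42 − 25.10| = 6.32 °C
|q_surr| = (159.9 × 3.83 + 13.8) × 6.32 = 626.217 × 6.32 = 3958 J
n(HCl) = 2.46 / 36.46 = 0.06747 mol
Temperature rose, so q_rxn = −|q_surr| = -3.958 kJ
ΔH = q_rxn / n = -58.66 kJ/mol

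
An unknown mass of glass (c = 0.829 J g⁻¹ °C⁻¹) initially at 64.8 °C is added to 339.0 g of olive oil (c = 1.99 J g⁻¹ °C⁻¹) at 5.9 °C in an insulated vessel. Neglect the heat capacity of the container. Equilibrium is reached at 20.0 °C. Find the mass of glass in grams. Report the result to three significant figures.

m = 256 g

q_gained = (339.0 × 1.99) × (20.0 − 5.9) = 9512 J
q_lost = m × 0.829 × (64.8 − 20.0) = 37.1392 m
m = 9512 / 37.1392 = 256 g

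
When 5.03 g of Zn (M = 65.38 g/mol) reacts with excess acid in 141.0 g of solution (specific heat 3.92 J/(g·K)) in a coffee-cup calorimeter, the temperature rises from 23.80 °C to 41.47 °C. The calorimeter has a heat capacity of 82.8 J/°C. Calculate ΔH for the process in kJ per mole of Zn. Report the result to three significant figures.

|ΔT| = |41.47 − 23.80| = 17.67 °C
|q_surr| = (141.0 × 3.92 + 82.8) × 17.67 = 635.52 × 17.67 = 11230 J
n(Zn) = 5.03 / 65.38 = 0.07693 mol
Temperature rose, so q_rxn = −|q_surr| = -11.23 kJ
ΔH = q_rxn / n = -146.0 kJ/mol

ΔH = -146 kJ/mol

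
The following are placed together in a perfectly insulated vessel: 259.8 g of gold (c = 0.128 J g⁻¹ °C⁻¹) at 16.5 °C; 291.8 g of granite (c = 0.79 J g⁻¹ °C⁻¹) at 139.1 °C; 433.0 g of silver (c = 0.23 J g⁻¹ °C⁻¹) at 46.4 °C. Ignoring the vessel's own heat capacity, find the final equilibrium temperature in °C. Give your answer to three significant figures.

T_f = 102 °C

Σ mᵢcᵢ(T − Tᵢ) = 0  ⇒  T = Σ mᵢcᵢTᵢ / Σ mᵢcᵢ
Σ mᵢcᵢ = 259.8×0.128 + 291.8×0.79 + 433.0×0.23 = 363.3664
Σ mᵢcᵢTᵢ = 33.2544×16.5 + 230.522×139.1 + 99.59×46.4 = 37235
T = 37235 / 363.3664 = 102.47 °C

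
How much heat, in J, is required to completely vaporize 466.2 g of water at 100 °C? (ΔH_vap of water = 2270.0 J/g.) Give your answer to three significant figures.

q = 1060000 J

q = m × ΔH_vap = 466.2 × 2270.0 = 1058000 J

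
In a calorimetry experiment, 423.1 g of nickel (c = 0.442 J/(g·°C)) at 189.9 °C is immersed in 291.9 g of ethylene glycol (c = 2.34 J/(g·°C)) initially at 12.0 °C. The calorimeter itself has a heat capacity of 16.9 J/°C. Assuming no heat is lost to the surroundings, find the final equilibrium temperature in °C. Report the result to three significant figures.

Heat lost by nickel = heat gained by ethylene glycol + calorimeter.
(423.1)(0.442)(189.9 − T) = [(291.9)(2.34) + 16.9](T − 12.0)
187.0102 (189.9 − T) = 699.946 (T − 12.0)
35513 − 187.0102 T = 699.946 T − 8399.4
43912.4 = 886.9562 T
T = 49.51 °C

T_f = 49.5 °C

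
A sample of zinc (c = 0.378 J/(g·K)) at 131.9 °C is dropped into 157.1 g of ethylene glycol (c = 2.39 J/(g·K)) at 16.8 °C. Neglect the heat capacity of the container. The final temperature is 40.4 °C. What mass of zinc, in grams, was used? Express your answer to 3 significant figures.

m = 256 g

q_gained = (157.1 × 2.39) × (40.4 − 16.8) = 8861 J
q_lost = m × 0.378 × (131.9 − 40.4) = 34.587 m
m = 8861 / 34.587 = 256 g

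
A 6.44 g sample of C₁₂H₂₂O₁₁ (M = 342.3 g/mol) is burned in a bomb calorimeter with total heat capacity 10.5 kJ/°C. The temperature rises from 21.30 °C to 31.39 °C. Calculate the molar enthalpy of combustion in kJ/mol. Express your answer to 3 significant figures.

ΔT = 31.39 − 21.30 = 10.09 °C
q_cal = C_cal × ΔT = 10.5 × 10.09 = 105.945 kJ
n = 6.44 / 342.3 = 0.01881 mol
q_rxn = −q_cal = -105.945 kJ
ΔH = -105.945 / 0.01881 = -5632 kJ/mol

ΔH = -5630 kJ/mol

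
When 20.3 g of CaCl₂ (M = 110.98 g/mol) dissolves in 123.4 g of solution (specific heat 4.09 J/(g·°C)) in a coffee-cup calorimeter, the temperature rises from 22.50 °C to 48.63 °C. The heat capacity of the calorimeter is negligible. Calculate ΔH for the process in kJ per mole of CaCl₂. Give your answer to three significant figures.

ΔH = -72.1 kJ/mol

|ΔT| = |48.63 − 22.50| = 26.13 °C
|q_surr| = (123.4 × 4.09) × 26.13 = 504.706 × 26.13 = 13190 J
n(CaCl₂) = 20.3 / 110.98 = 0.1829 mol
Temperature rose, so q_rxn = −|q_surr| = -13.19 kJ
ΔH = q_rxn / n = -72.12 kJ/mol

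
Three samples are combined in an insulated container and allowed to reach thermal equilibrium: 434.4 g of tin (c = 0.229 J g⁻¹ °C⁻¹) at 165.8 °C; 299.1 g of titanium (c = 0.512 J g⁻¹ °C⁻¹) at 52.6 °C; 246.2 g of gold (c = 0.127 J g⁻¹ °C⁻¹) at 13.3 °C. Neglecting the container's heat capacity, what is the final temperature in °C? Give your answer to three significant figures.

T_f = 87.9 °C

Σ mᵢcᵢ(T − Tᵢ) = 0  ⇒  T = Σ mᵢcᵢTᵢ / Σ mᵢcᵢ
Σ mᵢcᵢ = 434.4×0.229 + 299.1×0.512 + 246.2×0.127 = 283.8842
Σ mᵢcᵢTᵢ = 99.4776×165.8 + 153.1392×52.6 + 31.2674×13.3 = 24964
T = 24964 / 283.8842 = 87.94 °C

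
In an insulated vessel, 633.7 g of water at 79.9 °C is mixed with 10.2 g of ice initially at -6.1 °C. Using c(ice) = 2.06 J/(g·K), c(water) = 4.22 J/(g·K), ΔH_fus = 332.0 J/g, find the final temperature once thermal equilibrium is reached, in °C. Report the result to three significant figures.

Heat to bring ice to 0 °C and melt it: q₁ = 10.2×2.06×6.1 + 10.2×332.0 = 3514.6 J
Heat the water can supply cooling to 0 °C: 633.7×4.22×79.9 = 213670 J > q₁, so all ice melts.
Energy balance: 633.7×4.22×(79.9 − T) = 3514.6 + 10.2×4.22×(T − 0)
2674.214(79.9 − T) = 3514.6 + 43.044 T
213670 − 3514.6 = 2717.258 T
T = 210155.4 / 2717.258 = 77.34 °C

T_f = 77.3 °C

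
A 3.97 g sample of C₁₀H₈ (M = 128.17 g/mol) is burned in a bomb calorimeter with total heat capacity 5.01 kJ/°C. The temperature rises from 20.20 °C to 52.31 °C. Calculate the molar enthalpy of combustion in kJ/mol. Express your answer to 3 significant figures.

ΔT = 52.31 − 20.20 = 32.11 °C
q_cal = C_cal × ΔT = 5.01 × 32.11 = 160.8711 kJ
n = 3.97 / 128.17 = 0.03097 mol
q_rxn = −q_cal = -160.8711 kJ
ΔH = -160.8711 / 0.03097 = -5194 kJ/mol

ΔH = -5190 kJ/mol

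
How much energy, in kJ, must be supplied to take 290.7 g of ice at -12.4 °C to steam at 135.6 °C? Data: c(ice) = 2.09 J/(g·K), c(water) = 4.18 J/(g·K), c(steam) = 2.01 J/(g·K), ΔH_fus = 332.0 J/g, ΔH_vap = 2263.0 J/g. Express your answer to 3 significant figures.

q1 (heat ice -12.4→0.0 °C): 290.7 × 2.09 × 12.4 = 7534 J
q2 (melt at 0 °C): 290.7 × 332.0 = 96512 J
q3 (heat water 0.0→100.0 °C): 290.7 × 4.18 × 100.0 = 121513 J
q4 (vaporize at 100 °C): 290.7 × 2263.0 = 657854 J
q5 (heat steam 100.0→135.6 °C): 290.7 × 2.01 × 35.6 = 20801 J
Total: 7534 + 96512 + 121513 + 657854 + 20801 = 904214 J = 904 kJ

q = 904 kJ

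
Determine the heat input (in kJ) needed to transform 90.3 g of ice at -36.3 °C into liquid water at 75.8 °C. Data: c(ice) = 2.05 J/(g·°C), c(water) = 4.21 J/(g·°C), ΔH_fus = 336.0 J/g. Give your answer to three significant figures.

q1 (heat ice -36.3→0.0 °C): 90.3 × 2.05 × 36.3 = 6720 J
q2 (melt at 0 °C): 90.3 × 336.0 = 30341 J
q3 (heat water 0.0→75.8 °C): 90.3 × 4.21 × 75.8 = 28816 J
Total: 6720 + 30341 + 28816 = 65877 J = 65.9 kJ

q = 65.9 kJ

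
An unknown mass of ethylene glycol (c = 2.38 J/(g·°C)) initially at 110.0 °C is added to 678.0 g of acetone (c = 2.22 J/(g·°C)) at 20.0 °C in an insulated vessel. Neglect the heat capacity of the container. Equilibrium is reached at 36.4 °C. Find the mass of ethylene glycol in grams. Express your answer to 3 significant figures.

q_gained = (678.0 × 2.22) × (36.4 − 20.0) = 24680 J
q_lost = m × 2.38 × (110.0 − 36.4) = 175.168 m
m = 24680 / 175.168 = 141 g

m = 141 g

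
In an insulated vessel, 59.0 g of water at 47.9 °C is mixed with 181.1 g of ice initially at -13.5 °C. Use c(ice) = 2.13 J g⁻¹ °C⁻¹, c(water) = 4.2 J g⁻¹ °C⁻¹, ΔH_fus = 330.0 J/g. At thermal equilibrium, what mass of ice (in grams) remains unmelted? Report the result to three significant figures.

Heat to warm all ice to 0 °C: 181.1×2.13×13.5 = 5207.5 J
Heat released by water cooling to 0 °C: 59.0×4.2×47.9 = 11870 J
11870 J < 5207.5 + 181.1×330.0 = 64970.5 J, so not all ice melts; final T = 0 °C.
Heat left for melting: 11870 − 5207.5 = 6662.5 J
Mass melted = 6662.5 / 330.0 = 20.19 g
Ice remaining = 181.1 − 20.19 = 160.91 g

m_ice remaining = 161 g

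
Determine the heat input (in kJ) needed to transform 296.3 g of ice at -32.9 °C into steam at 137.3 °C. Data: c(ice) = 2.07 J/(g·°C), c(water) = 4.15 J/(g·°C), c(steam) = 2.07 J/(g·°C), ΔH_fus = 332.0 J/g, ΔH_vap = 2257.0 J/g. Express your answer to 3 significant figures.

q1 (heat ice -32.9→0.0 °C): 296.3 × 2.07 × 32.9 = 20179 J
q2 (melt at 0 °C): 296.3 × 332.0 = 98372 J
q3 (heat water 0.0→100.0 °C): 296.3 × 4.15 × 100.0 = 122965 J
q4 (vaporize at 100 °C): 296.3 × 2257.0 = 668749 J
q5 (heat steam 100.0→137.3 °C): 296.3 × 2.07 × 37.3 = 22878 J
Total: 20179 + 98372 + 122965 + 668749 + 22878 = 933143 J = 933 kJ

q = 933 kJ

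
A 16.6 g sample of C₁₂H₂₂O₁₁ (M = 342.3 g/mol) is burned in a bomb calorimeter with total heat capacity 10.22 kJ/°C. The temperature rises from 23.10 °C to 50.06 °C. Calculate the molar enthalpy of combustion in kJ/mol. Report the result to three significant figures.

ΔH = -5680 kJ/mol

ΔT = 50.06 − 23.10 = 26.96 °C
q_cal = C_cal × ΔT = 10.22 × 26.96 = 275.5312 kJ
n = 16.6 / 342.3 = 0.04850 mol
q_rxn = −q_cal = -275.5312 kJ
ΔH = -275.5312 / 0.04850 = -5681 kJ/mol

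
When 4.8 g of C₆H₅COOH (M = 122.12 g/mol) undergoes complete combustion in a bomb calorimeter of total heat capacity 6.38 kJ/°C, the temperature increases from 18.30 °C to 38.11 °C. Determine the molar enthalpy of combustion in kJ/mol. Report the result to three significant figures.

ΔH = -3220 kJ/mol

ΔT = 38.11 − 18.30 = 19.81 °C
q_cal = C_cal × ΔT = 6.38 × 19.81 = 126.3878 kJ
n = 4.8 / 122.12 = 0.03931 mol
q_rxn = −q_cal = -126.3878 kJ
ΔH = -126.3878 / 0.03931 = -3215 kJ/mol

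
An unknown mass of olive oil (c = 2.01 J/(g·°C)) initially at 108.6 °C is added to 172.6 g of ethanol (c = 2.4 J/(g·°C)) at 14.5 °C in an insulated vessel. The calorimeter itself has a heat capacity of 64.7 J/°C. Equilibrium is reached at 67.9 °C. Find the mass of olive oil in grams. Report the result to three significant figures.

m = 313 g

q_gained = (172.6 × 2.4 + 64.7) × (67.9 − 14.5) = 25580 J
q_lost = m × 2.01 × (108.6 − 67.9) = 81.807 m
m = 25580 / 81.807 = 313 g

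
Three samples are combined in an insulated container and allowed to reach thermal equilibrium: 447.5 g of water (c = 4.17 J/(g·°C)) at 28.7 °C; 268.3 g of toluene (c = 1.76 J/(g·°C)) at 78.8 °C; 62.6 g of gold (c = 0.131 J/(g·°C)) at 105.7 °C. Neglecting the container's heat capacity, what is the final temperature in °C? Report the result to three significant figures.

T_f = 39.1 °C

Σ mᵢcᵢ(T − Tᵢ) = 0  ⇒  T = Σ mᵢcᵢTᵢ / Σ mᵢcᵢ
Σ mᵢcᵢ = 447.5×4.17 + 268.3×1.76 + 62.6×0.131 = 2346.4836
Σ mᵢcᵢTᵢ = 1866.075×28.7 + 472.208×78.8 + 8.2006×105.7 = 91633
T = 91633 / 2346.4836 = 39.05 °C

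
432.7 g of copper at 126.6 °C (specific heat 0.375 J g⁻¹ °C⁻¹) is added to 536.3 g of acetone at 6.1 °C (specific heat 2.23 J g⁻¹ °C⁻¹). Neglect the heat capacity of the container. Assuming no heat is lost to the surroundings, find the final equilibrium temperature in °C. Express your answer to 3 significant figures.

Heat lost by copper = heat gained by acetone.
(432.7)(0.375)(126.6 − T) = (536.3)(2.23)(T − 6.1)
162.2625 (126.6 − T) = 1195.949 (T − 6.1)
20542 − 162.2625 T = 1195.949 T − 7295.3
27837.3 = 1358.2115 T
T = 20.50 °C

T_f = 20.5 °C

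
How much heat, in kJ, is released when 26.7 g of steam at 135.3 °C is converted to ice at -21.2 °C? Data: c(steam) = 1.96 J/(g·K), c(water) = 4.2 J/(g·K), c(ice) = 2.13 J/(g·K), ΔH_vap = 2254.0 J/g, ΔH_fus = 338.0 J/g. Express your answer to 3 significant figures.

q = 83.5 kJ

q1 (cool steam 135.3→100 °C): 26.7 × 1.96 × 35.3 = 1847 J
q2 (condense at 100 °C): 26.7 × 2254.0 = 60182 J
q3 (cool water 100→0 °C): 26.7 × 4.2 × 100.0 = 11214 J
q4 (freeze at 0 °C): 26.7 × 338.0 = 9025 J
q5 (cool ice 0→-21.2 °C): 26.7 × 2.13 × 21.2 = 1206 J
Total: 1847 + 60182 + 11214 + 9025 + 1206 = 83474 J = 83.5 kJ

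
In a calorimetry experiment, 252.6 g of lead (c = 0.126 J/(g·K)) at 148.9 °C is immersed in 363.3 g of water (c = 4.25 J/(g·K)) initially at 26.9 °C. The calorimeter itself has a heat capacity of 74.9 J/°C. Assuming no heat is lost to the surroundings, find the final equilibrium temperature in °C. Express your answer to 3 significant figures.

T_f = 29.3 °C

Heat lost by lead = heat gained by water + calorimeter.
(252.6)(0.126)(148.9 − T) = [(363.3)(4.25) + 74.9](T − 26.9)
31.8276 (148.9 − T) = 1618.925 (T − 26.9)
4739.1 − 31.8276 T = 1618.925 T − 43549
48288.1 = 1650.7526 T
T = 29.25 °C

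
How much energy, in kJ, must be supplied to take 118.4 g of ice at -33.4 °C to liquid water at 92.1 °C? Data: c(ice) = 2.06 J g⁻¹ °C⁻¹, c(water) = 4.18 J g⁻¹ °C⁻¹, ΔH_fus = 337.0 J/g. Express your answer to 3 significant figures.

q = 93.6 kJ

q1 (heat ice -33.4→0.0 °C): 118.4 × 2.06 × 33.4 = 8146 J
q2 (melt at 0 °C): 118.4 × 337.0 = 39901 J
q3 (heat water 0.0→92.1 °C): 118.4 × 4.18 × 92.1 = 45581 J
Total: 8146 + 39901 + 45581 = 93628 J = 93.6 kJ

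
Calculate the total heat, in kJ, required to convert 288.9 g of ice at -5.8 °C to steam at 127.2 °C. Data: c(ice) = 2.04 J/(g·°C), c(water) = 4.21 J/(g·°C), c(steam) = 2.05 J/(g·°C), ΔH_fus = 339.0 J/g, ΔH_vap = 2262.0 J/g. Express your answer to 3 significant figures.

q1 (heat ice -5.8→0.0 °C): 288.9 × 2.04 × 5.8 = 3418 J
q2 (melt at 0 °C): 288.9 × 339.0 = 97937 J
q3 (heat water 0.0→100.0 °C): 288.9 × 4.21 × 100.0 = 121627 J
q4 (vaporize at 100 °C): 288.9 × 2262.0 = 653492 J
q5 (heat steam 100.0→127.2 °C): 288.9 × 2.05 × 27.2 = 16109 J
Total: 3418 + 97937 + 121627 + 653492 + 16109 = 892583 J = 893 kJ

q = 893 kJ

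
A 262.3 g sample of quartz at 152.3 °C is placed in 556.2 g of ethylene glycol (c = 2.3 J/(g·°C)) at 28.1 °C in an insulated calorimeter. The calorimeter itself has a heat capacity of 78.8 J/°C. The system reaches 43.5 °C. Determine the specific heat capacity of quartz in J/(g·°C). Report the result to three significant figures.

q_gained = (556.2 × 2.3 + 78.8) × (43.5 − 28.1) = 20910 J
q_lost = 262.3 × c × (152.3 − 43.5) = 28538.24 c
Set equal: c = 20910 / 28538.24 = 0.733 J/(g·°C)

c = 0.733 J/(g·°C)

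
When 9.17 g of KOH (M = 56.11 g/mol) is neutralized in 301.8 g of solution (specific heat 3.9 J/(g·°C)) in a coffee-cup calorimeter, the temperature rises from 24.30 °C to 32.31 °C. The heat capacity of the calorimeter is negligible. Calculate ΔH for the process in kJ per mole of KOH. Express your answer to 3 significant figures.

|ΔT| = |32.31 − 24.30| = 8.01 °C
|q_surr| = (301.8 × 3.9) × 8.01 = 1177.02 × 8.01 = 9428 J
n(KOH) = 9.17 / 56.11 = 0.1634 mol
Temperature rose, so q_rxn = −|q_surr| = -9.428 kJ
ΔH = q_rxn / n = -57.70 kJ/mol

ΔH = -57.7 kJ/mol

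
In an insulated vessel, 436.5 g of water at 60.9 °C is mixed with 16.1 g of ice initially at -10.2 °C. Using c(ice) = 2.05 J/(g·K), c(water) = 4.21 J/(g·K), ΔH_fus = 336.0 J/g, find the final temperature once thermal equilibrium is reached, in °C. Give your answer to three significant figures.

T_f = 55.7 °C

Heat to bring ice to 0 °C and melt it: q₁ = 16.1×2.05×10.2 + 16.1×336.0 = 5746.3 J
Heat the water can supply cooling to 0 °C: 436.5×4.21×60.9 = 111914 J > q₁, so all ice melts.
Energy balance: 436.5×4.21×(60.9 − T) = 5746.3 + 16.1×4.21×(T − 0)
1837.665(60.9 − T) = 5746.3 + 67.781 T
111914 − 5746.3 = 1905.446 T
T = 106167.7 / 1905.446 = 55.72 °C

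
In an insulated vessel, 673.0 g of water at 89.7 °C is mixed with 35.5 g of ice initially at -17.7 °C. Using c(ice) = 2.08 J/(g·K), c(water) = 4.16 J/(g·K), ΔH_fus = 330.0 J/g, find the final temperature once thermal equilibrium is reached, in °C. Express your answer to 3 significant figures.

T_f = 80.8 °C

Heat to bring ice to 0 °C and melt it: q₁ = 35.5×2.08×17.7 + 35.5×330.0 = 13022 J
Heat the water can supply cooling to 0 °C: 673.0×4.16×89.7 = 251131 J > q₁, so all ice melts.
Energy balance: 673.0×4.16×(89.7 − T) = 13022 + 35.5×4.16×(T − 0)
2799.68(89.7 − T) = 13022 + 147.68 T
251131 − 13022 = 2947.36 T
T = 238109 / 2947.36 = 80.79 °C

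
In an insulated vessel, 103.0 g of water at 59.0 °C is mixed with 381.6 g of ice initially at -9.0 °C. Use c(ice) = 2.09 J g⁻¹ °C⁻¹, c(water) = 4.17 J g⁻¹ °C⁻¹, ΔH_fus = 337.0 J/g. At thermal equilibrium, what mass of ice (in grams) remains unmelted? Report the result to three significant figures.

m_ice remaining = 328 g

Heat to warm all ice to 0 °C: 381.6×2.09×9.0 = 7177.9 J
Heat released by water cooling to 0 °C: 103.0×4.17×59.0 = 25341 J
25341 J < 7177.9 + 381.6×337.0 = 135777.1 J, so not all ice melts; final T = 0 °C.
Heat left for melting: 25341 − 7177.9 = 18163.1 J
Mass melted = 18163.1 / 337.0 = 53.90 g
Ice remaining = 381.6 − 53.90 = 327.70 g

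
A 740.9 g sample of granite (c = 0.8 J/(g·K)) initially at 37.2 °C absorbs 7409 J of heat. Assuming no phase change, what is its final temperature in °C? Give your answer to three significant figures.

ΔT = q / (m c) = 7409 / (740.9 × 0.8) = 12.50 °C
T_f = 37.2 + 12.50 = 49.70 °C

T_f = 49.7 °C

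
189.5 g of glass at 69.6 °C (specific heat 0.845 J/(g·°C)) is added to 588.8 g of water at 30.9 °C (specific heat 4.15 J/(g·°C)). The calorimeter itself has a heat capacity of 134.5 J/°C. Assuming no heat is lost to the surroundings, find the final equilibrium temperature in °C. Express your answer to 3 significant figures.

Heat lost by glass = heat gained by water + calorimeter.
(189.5)(0.845)(69.6 − T) = [(588.8)(4.15) + 134.5](T − 30.9)
160.1275 (69.6 − T) = 2578.02 (T − 30.9)
11145 − 160.1275 T = 2578.02 T − 79661
90806 = 2738.1475 T
T = 33.16 °C

T_f = 33.2 °C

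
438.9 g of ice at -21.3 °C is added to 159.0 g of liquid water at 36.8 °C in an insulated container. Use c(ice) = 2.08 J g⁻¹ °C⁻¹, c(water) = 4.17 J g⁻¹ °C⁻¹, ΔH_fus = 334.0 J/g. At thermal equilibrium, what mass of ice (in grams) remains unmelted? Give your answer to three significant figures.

m_ice remaining = 424 g

Heat to warm all ice to 0 °C: 438.9×2.08×21.3 = 19445 J
Heat released by water cooling to 0 °C: 159.0×4.17×36.8 = 24400 J
24400 J < 19445 + 438.9×334.0 = 166037.6 J, so not all ice melts; final T = 0 °C.
Heat left for melting: 24400 − 19445 = 4955 J
Mass melted = 4955 / 334.0 = 14.84 g
Ice remaining = 438.9 − 14.84 = 424.06 g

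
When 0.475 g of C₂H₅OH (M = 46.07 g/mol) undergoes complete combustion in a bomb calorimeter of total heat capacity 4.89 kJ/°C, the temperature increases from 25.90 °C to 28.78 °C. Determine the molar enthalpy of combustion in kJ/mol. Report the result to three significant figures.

ΔT = 28.78 − 25.90 = 2.88 °C
q_cal = C_cal × ΔT = 4.89 × 2.88 = 14.0832 kJ
n = 0.475 / 46.07 = 0.01031 mol
q_rxn = −q_cal = -14.0832 kJ
ΔH = -14.0832 / 0.01031 = -1366 kJ/mol

ΔH = -1370 kJ/mol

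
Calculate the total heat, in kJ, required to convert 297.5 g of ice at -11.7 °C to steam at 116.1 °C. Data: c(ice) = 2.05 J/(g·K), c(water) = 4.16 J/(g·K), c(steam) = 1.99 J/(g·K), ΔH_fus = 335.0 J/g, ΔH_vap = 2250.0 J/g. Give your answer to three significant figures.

q = 909 kJ

q1 (heat ice -11.7→0.0 °C): 297.5 × 2.05 × 11.7 = 7136 J
q2 (melt at 0 °C): 297.5 × 335.0 = 99663 J
q3 (heat water 0.0→100.0 °C): 297.5 × 4.16 × 100.0 = 123760 J
q4 (vaporize at 100 °C): 297.5 × 2250.0 = 669375 J
q5 (heat steam 100.0→116.1 °C): 297.5 × 1.99 × 16.1 = 9532 J
Total: 7136 + 99663 + 123760 + 669375 + 9532 = 909466 J = 909 kJ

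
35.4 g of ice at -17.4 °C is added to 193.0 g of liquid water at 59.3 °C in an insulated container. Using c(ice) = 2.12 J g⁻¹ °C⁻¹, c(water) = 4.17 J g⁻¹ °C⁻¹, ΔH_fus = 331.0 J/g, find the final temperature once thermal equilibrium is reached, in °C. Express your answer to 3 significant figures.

Heat to bring ice to 0 °C and melt it: q₁ = 35.4×2.12×17.4 + 35.4×331.0 = 13023 J
Heat the water can supply cooling to 0 °C: 193.0×4.17×59.3 = 47725.2 J > q₁, so all ice melts.
Energy balance: 193.0×4.17×(59.3 − T) = 13023 + 35.4×4.17×(T − 0)
804.81(59.3 − T) = 13023 + 147.618 T
47725.2 − 13023 = 952.428 T
T = 34702.2 / 952.428 = 36.44 °C

T_f = 36.4 °C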